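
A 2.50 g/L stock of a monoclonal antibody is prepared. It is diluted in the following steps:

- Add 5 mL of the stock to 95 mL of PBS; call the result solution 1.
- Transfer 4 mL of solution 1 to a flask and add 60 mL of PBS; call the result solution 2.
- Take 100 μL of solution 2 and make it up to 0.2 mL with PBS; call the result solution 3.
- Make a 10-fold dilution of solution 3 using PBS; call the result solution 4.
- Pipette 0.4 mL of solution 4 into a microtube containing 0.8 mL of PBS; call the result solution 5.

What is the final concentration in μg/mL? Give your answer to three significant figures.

0.130 μg/mL

Step 1: 5 mL + 95 mL = 100 mL total → factor 100/5 = 20
Step 2: 4 mL + 60 mL = 64 mL total → factor 64/4 = 16
Step 3: 100 μL brought to 0.2 mL → factor 200/100 = 2
Step 4: 10-fold → factor 10
Step 5: 0.4 mL + 0.8 mL = 1.2 mL total → factor 1.2/0.4 = 3
Overall dilution factor = 20 × 16 × 2 × 10 × 3 = 19200
Final = 2.50 g/L / 19200 = 0.0001302 g/L = 0.130 μg/mL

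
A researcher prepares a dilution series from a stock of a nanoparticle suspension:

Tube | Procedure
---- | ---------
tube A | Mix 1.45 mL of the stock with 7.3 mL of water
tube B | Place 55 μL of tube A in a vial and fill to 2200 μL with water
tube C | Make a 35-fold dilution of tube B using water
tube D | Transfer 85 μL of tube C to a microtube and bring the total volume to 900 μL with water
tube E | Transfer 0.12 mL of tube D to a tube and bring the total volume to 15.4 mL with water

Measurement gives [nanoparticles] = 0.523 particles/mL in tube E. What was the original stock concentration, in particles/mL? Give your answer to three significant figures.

Step 1: 1.45 mL + 7.3 mL = 8.75 mL total → factor 8.75/1.45 = 6.0345
Step 2: 55 μL brought to 2200 μL → factor 2200/55 = 40
Step 3: 35-fold → factor 35
Step 4: 85 μL brought to 900 μL → factor 900/85 = 10.588
Step 5: 0.12 mL brought to 15.4 mL → factor 15.4/0.12 = 128.33
Overall dilution factor = 6.0345 × 40 × 35 × 10.588 × 128.33 = 1.148 × 10^7
Stock = 0.523 particles/mL × 1.148 × 10^7 = 6.00 × 10^6 particles/mL

6.00 × 10^6 particles/mL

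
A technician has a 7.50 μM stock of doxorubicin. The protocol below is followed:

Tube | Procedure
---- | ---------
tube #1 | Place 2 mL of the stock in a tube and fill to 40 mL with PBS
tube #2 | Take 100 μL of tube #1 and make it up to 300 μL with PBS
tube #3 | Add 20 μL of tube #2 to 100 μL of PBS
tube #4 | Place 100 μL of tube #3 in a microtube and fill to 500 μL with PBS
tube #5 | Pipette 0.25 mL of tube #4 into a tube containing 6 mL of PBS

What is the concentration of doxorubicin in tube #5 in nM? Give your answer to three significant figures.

Step 1: 2 mL brought to 40 mL → factor 40/2 = 20
Step 2: 100 μL brought to 300 μL → factor 300/100 = 3
Step 3: 20 μL + 100 μL = 120 μL total → factor 120/20 = 6
Step 4: 100 μL brought to 500 μL → factor 500/100 = 5
Step 5: 0.25 mL + 6 mL = 6.25 mL total → factor 6.25/0.25 = 25
Overall dilution factor = 20 × 3 × 6 × 5 × 25 = 45000
Final = 7.50 μM / 45000 = 0.0001667 μM = 0.167 nM

0.167 nM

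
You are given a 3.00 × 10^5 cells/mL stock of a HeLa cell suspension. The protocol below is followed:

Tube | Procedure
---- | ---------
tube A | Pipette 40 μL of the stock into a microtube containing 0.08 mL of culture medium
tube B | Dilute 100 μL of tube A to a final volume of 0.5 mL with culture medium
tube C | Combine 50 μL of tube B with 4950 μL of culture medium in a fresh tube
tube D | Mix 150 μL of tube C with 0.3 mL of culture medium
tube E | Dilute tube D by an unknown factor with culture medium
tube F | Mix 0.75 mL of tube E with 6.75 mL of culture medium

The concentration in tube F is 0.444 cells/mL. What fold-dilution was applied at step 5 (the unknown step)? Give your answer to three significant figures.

15.0-fold

Step 1: 40 μL + 0.08 mL = 120 μL total → factor 120/40 = 3
Step 2: 100 μL brought to 0.5 mL → factor 500/100 = 5
Step 3: 50 μL + 4950 μL = 5000 μL total → factor 5000/50 = 100
Step 4: 150 μL + 0.3 mL = 450 μL total → factor 450/150 = 3
Step 5: unknown factor x
Step 6: 0.75 mL + 6.75 mL = 7.5 mL total → factor 7.5/0.75 = 10
Product of known-step factors = 45000
Overall factor = 3.00 × 10^5 cells/mL / (0.444 cells/mL) = 6.7568 × 10^5
x = 6.7568 × 10^5 / 45000 = 15.0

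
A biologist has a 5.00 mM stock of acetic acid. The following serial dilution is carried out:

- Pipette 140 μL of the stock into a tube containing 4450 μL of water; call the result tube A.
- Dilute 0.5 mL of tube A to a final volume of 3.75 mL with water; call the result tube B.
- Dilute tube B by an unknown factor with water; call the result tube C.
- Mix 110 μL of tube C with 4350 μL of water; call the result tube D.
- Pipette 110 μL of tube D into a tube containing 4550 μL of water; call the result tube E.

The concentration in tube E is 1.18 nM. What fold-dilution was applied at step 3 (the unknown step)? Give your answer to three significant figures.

Step 1: 140 μL + 4450 μL = 4590 μL total → factor 4590/140 = 32.786
Step 2: 0.5 mL brought to 3.75 mL → factor 3.75/0.5 = 7.5
Step 3: unknown factor x
Step 4: 110 μL + 4350 μL = 4460 μL total → factor 4460/110 = 40.545
Step 5: 110 μL + 4550 μL = 4660 μL total → factor 4660/110 = 42.364
Product of known-step factors = 4.2236 × 10^5
Overall factor = 5.00 mM / (1.18 nM) = 4.2373 × 10^6
x = 4.2373 × 10^6 / 4.2236 × 10^5 = 10.0

10.0-fold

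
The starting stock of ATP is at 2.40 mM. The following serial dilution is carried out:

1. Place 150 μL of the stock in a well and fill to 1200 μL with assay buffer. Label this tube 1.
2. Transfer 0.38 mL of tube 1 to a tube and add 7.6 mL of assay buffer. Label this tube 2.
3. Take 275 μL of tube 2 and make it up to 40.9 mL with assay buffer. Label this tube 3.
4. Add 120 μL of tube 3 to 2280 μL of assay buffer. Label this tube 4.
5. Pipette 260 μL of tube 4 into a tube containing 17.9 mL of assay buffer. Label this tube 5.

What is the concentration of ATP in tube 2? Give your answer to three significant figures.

Step 1: 150 μL brought to 1200 μL → factor 1200/150 = 8
Step 2: 0.38 mL + 7.6 mL = 7.98 mL total → factor 7.98/0.38 = 21
Dilution factor through tube 2 = 8 × 21 = 168
[tube 2] = 2.40 mM / 168 = 0.0143 mM

0.0143 mM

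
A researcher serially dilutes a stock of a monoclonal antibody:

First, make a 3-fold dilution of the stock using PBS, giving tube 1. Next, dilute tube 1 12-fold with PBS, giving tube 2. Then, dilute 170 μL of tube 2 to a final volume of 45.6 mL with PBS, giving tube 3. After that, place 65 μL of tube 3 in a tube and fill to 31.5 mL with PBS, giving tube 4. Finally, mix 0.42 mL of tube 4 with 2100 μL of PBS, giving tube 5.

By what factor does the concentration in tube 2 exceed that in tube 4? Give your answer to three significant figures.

Step 1: 3-fold → factor 3
Step 2: 12-fold → factor 12
Step 3: 170 μL brought to 45.6 mL → factor 45600/170 = 268.24
Step 4: 65 μL brought to 31.5 mL → factor 31500/65 = 484.62
Dilution factor to tube 2 = 36; to tube 4 = 4.6797 × 10^6
[tube 2]/[tube 4] = (factor to tube 4)/(factor to tube 2) = 4.6797 × 10^6/36 = 1.30 × 10^5

1.30 × 10^5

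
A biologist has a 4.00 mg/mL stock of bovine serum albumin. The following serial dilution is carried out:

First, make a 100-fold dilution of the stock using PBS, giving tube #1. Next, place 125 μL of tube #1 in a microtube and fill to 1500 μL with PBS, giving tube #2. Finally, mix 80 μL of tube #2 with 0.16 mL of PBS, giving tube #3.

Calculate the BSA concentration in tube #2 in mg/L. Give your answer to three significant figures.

Step 1: 100-fold → factor 100
Step 2: 125 μL brought to 1500 μL → factor 1500/125 = 12
Dilution factor through tube #2 = 100 × 12 = 1200
[tube #2] = 4.00 mg/mL / 1200 = 0.003333 mg/mL = 3.33 mg/L

3.33 mg/L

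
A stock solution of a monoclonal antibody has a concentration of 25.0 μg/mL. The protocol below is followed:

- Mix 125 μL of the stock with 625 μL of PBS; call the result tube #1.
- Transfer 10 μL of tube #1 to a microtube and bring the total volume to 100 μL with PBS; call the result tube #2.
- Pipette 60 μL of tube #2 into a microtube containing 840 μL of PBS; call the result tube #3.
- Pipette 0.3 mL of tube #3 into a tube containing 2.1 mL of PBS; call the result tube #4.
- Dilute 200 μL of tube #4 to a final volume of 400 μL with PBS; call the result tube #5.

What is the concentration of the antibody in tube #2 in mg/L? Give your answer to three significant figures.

Step 1: 125 μL + 625 μL = 750 μL total → factor 750/125 = 6
Step 2: 10 μL brought to 100 μL → factor 100/10 = 10
Dilution factor through tube #2 = 6 × 10 = 60
[tube #2] = 25.0 μg/mL / 60 = 0.4167 μg/mL = 0.417 mg/L

0.417 mg/L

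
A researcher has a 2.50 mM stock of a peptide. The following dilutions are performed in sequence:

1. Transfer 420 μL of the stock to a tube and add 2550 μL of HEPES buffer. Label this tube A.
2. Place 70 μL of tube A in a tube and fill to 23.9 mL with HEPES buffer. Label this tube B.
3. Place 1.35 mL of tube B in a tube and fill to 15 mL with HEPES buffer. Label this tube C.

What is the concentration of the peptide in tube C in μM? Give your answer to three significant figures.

0.0932 μM

Step 1: 420 μL + 2550 μL = 2970 μL total → factor 2970/420 = 7.0714
Step 2: 70 μL brought to 23.9 mL → factor 23900/70 = 341.43
Step 3: 1.35 mL brought to 15 mL → factor 15/1.35 = 11.111
Overall dilution factor = 7.0714 × 341.43 × 11.111 = 26827
Final = 2.50 mM / 26827 = 9.319 × 10^-5 mM = 0.0932 μM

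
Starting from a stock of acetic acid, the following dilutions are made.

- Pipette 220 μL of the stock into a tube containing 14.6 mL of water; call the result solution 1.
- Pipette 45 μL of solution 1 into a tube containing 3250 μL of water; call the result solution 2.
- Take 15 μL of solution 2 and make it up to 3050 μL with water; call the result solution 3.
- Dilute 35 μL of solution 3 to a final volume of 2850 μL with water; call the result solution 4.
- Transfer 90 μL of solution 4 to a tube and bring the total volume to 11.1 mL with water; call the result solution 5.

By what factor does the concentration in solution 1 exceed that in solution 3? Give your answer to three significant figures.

Step 1: 220 μL + 14.6 mL = 14820 μL total → factor 14820/220 = 67.364
Step 2: 45 μL + 3250 μL = 3295 μL total → factor 3295/45 = 73.222
Step 3: 15 μL brought to 3050 μL → factor 3050/15 = 203.33
Dilution factor to solution 1 = 67.364; to solution 3 = 1.0029 × 10^6
[solution 1]/[solution 3] = (factor to solution 3)/(factor to solution 1) = 1.0029 × 10^6/67.364 = 1.49 × 10^4

1.49 × 10^4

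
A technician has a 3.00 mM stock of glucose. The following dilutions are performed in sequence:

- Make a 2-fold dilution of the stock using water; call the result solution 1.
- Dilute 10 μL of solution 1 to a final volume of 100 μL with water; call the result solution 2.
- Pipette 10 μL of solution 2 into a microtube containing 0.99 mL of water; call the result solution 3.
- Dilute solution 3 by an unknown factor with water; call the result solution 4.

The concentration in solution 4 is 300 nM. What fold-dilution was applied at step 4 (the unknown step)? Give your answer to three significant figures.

5.00-fold

Step 1: 2-fold → factor 2
Step 2: 10 μL brought to 100 μL → factor 100/10 = 10
Step 3: 10 μL + 0.99 mL = 1000 μL total → factor 1000/10 = 100
Step 4: unknown factor x
Product of known-step factors = 2000
Overall factor = 3.00 mM / (300 nM) = 10000
x = 10000 / 2000 = 5.00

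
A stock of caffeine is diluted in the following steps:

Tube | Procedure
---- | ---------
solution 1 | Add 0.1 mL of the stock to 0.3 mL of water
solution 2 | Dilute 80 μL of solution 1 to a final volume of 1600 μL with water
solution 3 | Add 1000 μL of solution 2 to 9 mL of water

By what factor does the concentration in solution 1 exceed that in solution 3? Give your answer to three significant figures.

Step 1: 0.1 mL + 0.3 mL = 0.4 mL total → factor 0.4/0.1 = 4
Step 2: 80 μL brought to 1600 μL → factor 1600/80 = 20
Step 3: 1000 μL + 9 mL = 10000 μL total → factor 10000/1000 = 10
Dilution factor to solution 1 = 4; to solution 3 = 800
[solution 1]/[solution 3] = (factor to solution 3)/(factor to solution 1) = 800/4 = 200

200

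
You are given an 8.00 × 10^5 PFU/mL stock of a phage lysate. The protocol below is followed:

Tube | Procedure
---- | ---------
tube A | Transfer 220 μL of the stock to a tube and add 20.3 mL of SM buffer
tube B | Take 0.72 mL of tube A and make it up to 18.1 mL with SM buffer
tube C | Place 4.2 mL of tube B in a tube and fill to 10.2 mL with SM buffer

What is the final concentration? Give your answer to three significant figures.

Step 1: 220 μL + 20.3 mL = 20520 μL total → factor 20520/220 = 93.273
Step 2: 0.72 mL brought to 18.1 mL → factor 18.1/0.72 = 25.139
Step 3: 4.2 mL brought to 10.2 mL → factor 10.2/4.2 = 2.4286
Overall dilution factor = 93.273 × 25.139 × 2.4286 = 5694.4
Final = 8.00 × 10^5 PFU/mL / 5694.4 = 140 PFU/mL

140 PFU/mL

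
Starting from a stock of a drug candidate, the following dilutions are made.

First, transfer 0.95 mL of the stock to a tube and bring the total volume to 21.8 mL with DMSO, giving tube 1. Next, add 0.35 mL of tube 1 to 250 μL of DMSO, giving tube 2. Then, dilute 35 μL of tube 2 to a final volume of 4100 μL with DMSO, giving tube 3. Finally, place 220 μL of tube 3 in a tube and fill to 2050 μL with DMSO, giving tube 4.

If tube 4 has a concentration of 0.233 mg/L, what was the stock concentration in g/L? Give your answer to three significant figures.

Step 1: 0.95 mL brought to 21.8 mL → factor 21.8/0.95 = 22.947
Step 2: 0.35 mL + 250 μL = 0.6 mL total → factor 0.6/0.35 = 1.7143
Step 3: 35 μL brought to 4100 μL → factor 4100/35 = 117.14
Step 4: 220 μL brought to 2050 μL → factor 2050/220 = 9.3182
Overall dilution factor = 22.947 × 1.7143 × 117.14 × 9.3182 = 42940
Stock = 0.233 mg/L × 42940 = 1.001 × 10^4 mg/L = 10.0 g/L

10.0 g/L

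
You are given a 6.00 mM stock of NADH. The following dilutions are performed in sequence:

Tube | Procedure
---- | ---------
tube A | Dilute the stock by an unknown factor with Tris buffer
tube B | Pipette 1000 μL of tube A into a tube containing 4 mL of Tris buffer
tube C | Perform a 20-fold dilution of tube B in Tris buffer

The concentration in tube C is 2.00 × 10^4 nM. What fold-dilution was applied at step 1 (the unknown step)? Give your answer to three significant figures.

3.00-fold

Step 1: unknown factor x
Step 2: 1000 μL + 4 mL = 5000 μL total → factor 5000/1000 = 5
Step 3: 20-fold → factor 20
Product of known-step factors = 100
Overall factor = 6.00 mM / (2.00 × 10^4 nM) = 300
x = 300 / 100 = 3.00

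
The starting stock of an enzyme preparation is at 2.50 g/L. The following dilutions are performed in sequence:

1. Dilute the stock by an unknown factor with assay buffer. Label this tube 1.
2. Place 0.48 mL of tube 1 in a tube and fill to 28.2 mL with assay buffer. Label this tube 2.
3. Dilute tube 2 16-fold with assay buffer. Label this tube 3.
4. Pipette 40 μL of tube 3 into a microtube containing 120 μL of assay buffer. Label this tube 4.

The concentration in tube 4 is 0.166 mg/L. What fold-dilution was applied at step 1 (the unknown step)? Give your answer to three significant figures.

4.01-fold

Step 1: unknown factor x
Step 2: 0.48 mL brought to 28.2 mL → factor 28.2/0.48 = 58.75
Step 3: 16-fold → factor 16
Step 4: 40 μL + 120 μL = 160 μL total → factor 160/40 = 4
Product of known-step factors = 3760
Overall factor = 2.50 g/L / (0.166 mg/L) = 15060
x = 15060 / 3760 = 4.01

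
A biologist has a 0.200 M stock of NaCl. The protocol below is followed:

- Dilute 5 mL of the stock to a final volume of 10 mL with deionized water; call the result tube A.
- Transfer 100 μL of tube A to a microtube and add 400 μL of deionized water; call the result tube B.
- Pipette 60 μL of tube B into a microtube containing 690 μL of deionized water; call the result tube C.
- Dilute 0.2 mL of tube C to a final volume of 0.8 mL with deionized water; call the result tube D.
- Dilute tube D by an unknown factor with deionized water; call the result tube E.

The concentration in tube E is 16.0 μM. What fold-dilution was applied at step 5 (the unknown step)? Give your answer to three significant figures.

25.0-fold

Step 1: 5 mL brought to 10 mL → factor 10/5 = 2
Step 2: 100 μL + 400 μL = 500 μL total → factor 500/100 = 5
Step 3: 60 μL + 690 μL = 750 μL total → factor 750/60 = 12.5
Step 4: 0.2 mL brought to 0.8 mL → factor 0.8/0.2 = 4
Step 5: unknown factor x
Product of known-step factors = 500
Overall factor = 0.200 M / (16.0 μM) = 12500
x = 12500 / 500 = 25.0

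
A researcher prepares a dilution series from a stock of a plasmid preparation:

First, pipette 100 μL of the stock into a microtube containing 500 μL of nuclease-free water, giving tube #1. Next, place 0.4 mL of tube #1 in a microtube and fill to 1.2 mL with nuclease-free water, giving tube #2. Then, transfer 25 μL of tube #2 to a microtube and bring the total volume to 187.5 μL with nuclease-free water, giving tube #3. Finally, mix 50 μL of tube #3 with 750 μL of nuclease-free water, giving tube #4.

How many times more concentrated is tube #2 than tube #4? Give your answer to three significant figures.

120

Step 1: 100 μL + 500 μL = 600 μL total → factor 600/100 = 6
Step 2: 0.4 mL brought to 1.2 mL → factor 1.2/0.4 = 3
Step 3: 25 μL brought to 187.5 μL → factor 187.5/25 = 7.5
Step 4: 50 μL + 750 μL = 800 μL total → factor 800/50 = 16
Dilution factor to tube #2 = 18; to tube #4 = 2160
[tube #2]/[tube #4] = (factor to tube #4)/(factor to tube #2) = 2160/18 = 120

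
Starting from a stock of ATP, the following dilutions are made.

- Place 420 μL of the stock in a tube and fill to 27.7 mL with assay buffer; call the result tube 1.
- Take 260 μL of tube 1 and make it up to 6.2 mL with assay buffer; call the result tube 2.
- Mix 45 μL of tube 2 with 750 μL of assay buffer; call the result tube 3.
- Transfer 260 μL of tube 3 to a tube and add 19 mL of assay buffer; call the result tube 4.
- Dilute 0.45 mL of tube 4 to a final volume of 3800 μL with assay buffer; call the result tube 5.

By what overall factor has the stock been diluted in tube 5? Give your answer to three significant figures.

1.74 × 10^7

Step 1: 420 μL brought to 27.7 mL → factor 27700/420 = 65.952
Step 2: 260 μL brought to 6.2 mL → factor 6200/260 = 23.846
Step 3: 45 μL + 750 μL = 795 μL total → factor 795/45 = 17.667
Step 4: 260 μL + 19 mL = 19260 μL total → factor 19260/260 = 74.077
Step 5: 0.45 mL brought to 3800 μL → factor 3.8/0.45 = 8.4444
Overall dilution factor = 65.952 × 23.846 × 17.667 × 74.077 × 8.4444 = 1.738 × 10^7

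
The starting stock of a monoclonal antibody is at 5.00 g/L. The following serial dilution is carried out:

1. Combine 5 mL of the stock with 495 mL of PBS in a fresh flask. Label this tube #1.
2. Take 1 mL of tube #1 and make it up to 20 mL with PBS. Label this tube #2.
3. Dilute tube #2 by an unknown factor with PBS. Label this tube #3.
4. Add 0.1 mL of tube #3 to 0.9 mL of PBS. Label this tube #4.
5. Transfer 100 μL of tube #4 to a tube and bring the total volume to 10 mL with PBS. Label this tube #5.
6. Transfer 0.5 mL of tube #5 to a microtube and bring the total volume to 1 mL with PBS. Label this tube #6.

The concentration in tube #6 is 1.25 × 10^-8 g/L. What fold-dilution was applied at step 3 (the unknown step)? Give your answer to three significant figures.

100-fold

Step 1: 5 mL + 495 mL = 500 mL total → factor 500/5 = 100
Step 2: 1 mL brought to 20 mL → factor 20/1 = 20
Step 3: unknown factor x
Step 4: 0.1 mL + 0.9 mL = 1 mL total → factor 1/0.1 = 10
Step 5: 100 μL brought to 10 mL → factor 10000/100 = 100
Step 6: 0.5 mL brought to 1 mL → factor 1/0.5 = 2
Product of known-step factors = 4 × 10^6
Overall factor = 5.00 g/L / (1.25 × 10^-8 g/L) = 4 × 10^8
x = 4 × 10^8 / 4 × 10^6 = 100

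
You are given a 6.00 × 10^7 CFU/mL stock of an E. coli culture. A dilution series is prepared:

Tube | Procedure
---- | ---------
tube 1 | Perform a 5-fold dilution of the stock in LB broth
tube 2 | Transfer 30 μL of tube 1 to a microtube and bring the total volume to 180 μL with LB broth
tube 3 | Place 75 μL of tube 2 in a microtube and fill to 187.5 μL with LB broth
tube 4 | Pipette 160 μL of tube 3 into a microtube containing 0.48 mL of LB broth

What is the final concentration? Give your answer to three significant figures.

2.00 × 10^5 CFU/mL

Step 1: 5-fold → factor 5
Step 2: 30 μL brought to 180 μL → factor 180/30 = 6
Step 3: 75 μL brought to 187.5 μL → factor 187.5/75 = 2.5
Step 4: 160 μL + 0.48 mL = 640 μL total → factor 640/160 = 4
Overall dilution factor = 5 × 6 × 2.5 × 4 = 300
Final = 6.00 × 10^7 CFU/mL / 300 = 2.00 × 10^5 CFU/mL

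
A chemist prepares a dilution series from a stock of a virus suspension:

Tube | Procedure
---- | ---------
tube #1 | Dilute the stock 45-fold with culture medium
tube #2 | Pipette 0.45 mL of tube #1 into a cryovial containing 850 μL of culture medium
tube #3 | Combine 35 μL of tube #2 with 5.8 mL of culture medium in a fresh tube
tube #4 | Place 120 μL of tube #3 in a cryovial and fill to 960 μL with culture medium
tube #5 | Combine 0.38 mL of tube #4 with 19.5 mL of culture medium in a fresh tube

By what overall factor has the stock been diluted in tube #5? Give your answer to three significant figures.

Step 1: 45-fold → factor 45
Step 2: 0.45 mL + 850 μL = 1.3 mL total → factor 1.3/0.45 = 2.8889
Step 3: 35 μL + 5.8 mL = 5835 μL total → factor 5835/35 = 166.71
Step 4: 120 μL brought to 960 μL → factor 960/120 = 8
Step 5: 0.38 mL + 19.5 mL = 19.88 mL total → factor 19.88/0.38 = 52.316
Overall dilution factor = 45 × 2.8889 × 166.71 × 8 × 52.316 = 9.0707 × 10^6

9.07 × 10^6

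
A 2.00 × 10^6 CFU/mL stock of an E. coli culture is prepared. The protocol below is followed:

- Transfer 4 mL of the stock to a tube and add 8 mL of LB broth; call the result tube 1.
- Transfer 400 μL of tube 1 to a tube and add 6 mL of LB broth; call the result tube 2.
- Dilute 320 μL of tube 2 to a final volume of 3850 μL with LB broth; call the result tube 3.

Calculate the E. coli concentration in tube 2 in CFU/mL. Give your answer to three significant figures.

Step 1: 4 mL + 8 mL = 12 mL total → factor 12/4 = 3
Step 2: 400 μL + 6 mL = 6400 μL total → factor 6400/400 = 16
Dilution factor through tube 2 = 3 × 16 = 48
[tube 2] = 2.00 × 10^6 CFU/mL / 48 = 4.17 × 10^4 CFU/mL

4.17 × 10^4 CFU/mL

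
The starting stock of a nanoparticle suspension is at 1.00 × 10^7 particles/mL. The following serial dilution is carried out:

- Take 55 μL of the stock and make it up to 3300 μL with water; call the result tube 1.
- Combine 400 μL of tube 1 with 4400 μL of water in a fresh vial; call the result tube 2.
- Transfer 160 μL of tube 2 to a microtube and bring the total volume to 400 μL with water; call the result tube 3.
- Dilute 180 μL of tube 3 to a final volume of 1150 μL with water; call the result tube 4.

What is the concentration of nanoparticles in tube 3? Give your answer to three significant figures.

Step 1: 55 μL brought to 3300 μL → factor 3300/55 = 60
Step 2: 400 μL + 4400 μL = 4800 μL total → factor 4800/400 = 12
Step 3: 160 μL brought to 400 μL → factor 400/160 = 2.5
Dilution factor through tube 3 = 60 × 12 × 2.5 = 1800
[tube 3] = 1.00 × 10^7 particles/mL / 1800 = 5.56 × 10^3 particles/mL

5.56 × 10^3 particles/mL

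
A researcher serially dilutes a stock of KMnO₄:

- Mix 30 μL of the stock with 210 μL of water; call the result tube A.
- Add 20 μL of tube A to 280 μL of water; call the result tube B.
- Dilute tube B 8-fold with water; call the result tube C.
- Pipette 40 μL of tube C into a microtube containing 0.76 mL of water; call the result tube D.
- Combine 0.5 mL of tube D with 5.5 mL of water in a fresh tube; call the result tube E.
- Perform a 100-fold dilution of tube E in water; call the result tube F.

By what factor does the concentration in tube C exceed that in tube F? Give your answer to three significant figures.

Step 1: 30 μL + 210 μL = 240 μL total → factor 240/30 = 8
Step 2: 20 μL + 280 μL = 300 μL total → factor 300/20 = 15
Step 3: 8-fold → factor 8
Step 4: 40 μL + 0.76 mL = 800 μL total → factor 800/40 = 20
Step 5: 0.5 mL + 5.5 mL = 6 mL total → factor 6/0.5 = 12
Step 6: 100-fold → factor 100
Dilution factor to tube C = 960; to tube F = 2.304 × 10^7
[tube C]/[tube F] = (factor to tube F)/(factor to tube C) = 2.304 × 10^7/960 = 2.40 × 10^4

2.40 × 10^4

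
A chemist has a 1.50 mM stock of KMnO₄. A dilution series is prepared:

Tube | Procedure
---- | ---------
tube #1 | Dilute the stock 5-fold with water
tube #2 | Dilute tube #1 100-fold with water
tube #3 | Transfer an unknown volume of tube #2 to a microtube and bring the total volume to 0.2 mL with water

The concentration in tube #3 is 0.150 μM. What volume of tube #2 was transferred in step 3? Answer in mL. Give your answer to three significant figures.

Step 1: 5-fold → factor 5
Step 2: 100-fold → factor 100
Step 3: v brought to 0.2 mL → factor = 0.2 mL/v
Product of known-step factors = 500
Overall factor = 1.50 mM / (0.150 μM) = 10000
Step-3 factor = 10000 / 500 = 20
v = 0.2 mL / 20 = 0.0100 mL

0.0100 mL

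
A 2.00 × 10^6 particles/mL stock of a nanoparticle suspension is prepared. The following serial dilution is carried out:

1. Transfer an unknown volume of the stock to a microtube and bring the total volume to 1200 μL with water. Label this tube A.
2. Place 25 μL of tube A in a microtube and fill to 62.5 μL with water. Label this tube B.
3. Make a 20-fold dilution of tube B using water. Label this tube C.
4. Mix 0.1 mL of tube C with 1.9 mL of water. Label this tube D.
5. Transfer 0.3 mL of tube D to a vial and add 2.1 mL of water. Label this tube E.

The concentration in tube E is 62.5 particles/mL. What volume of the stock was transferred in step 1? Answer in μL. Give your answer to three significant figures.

Step 1: v brought to 1200 μL → factor = 1200 μL/v
Step 2: 25 μL brought to 62.5 μL → factor 62.5/25 = 2.5
Step 3: 20-fold → factor 20
Step 4: 0.1 mL + 1.9 mL = 2 mL total → factor 2/0.1 = 20
Step 5: 0.3 mL + 2.1 mL = 2.4 mL total → factor 2.4/0.3 = 8
Product of known-step factors = 8000
Overall factor = 2.00 × 10^6 particles/mL / (62.5 particles/mL) = 32000
Step-1 factor = 32000 / 8000 = 4
v = 1200 μL / 4 = 300 μL

300 μL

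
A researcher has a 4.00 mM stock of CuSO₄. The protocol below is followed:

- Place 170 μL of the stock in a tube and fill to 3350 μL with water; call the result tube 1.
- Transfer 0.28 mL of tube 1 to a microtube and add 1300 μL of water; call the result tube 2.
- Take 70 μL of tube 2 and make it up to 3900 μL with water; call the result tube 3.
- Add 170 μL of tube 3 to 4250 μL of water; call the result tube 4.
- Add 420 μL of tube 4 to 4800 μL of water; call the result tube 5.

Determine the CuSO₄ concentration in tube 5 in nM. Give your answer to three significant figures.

2.00 nM

Step 1: 170 μL brought to 3350 μL → factor 3350/170 = 19.706
Step 2: 0.28 mL + 1300 μL = 1.58 mL total → factor 1.58/0.28 = 5.6429
Step 3: 70 μL brought to 3900 μL → factor 3900/70 = 55.714
Step 4: 170 μL + 4250 μL = 4420 μL total → factor 4420/170 = 26
Step 5: 420 μL + 4800 μL = 5220 μL total → factor 5220/420 = 12.429
Overall dilution factor = 19.706 × 5.6429 × 55.714 × 26 × 12.429 = 2.002 × 10^6
Final = 4.00 mM / 2.002 × 10^6 = 1.998 × 10^-6 mM = 2.00 nM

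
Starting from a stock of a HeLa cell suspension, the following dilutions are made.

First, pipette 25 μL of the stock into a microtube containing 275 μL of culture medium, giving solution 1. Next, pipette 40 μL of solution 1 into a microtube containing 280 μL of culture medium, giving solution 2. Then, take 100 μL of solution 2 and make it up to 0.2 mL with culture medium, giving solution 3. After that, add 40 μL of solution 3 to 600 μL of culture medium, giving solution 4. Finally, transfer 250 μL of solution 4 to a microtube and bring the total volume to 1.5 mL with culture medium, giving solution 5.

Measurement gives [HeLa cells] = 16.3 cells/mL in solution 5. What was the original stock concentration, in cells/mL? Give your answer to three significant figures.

Step 1: 25 μL + 275 μL = 300 μL total → factor 300/25 = 12
Step 2: 40 μL + 280 μL = 320 μL total → factor 320/40 = 8
Step 3: 100 μL brought to 0.2 mL → factor 200/100 = 2
Step 4: 40 μL + 600 μL = 640 μL total → factor 640/40 = 16
Step 5: 250 μL brought to 1.5 mL → factor 1500/250 = 6
Overall dilution factor = 12 × 8 × 2 × 16 × 6 = 18432
Stock = 16.3 cells/mL × 18432 = 3.00 × 10^5 cells/mL

3.00 × 10^5 cells/mL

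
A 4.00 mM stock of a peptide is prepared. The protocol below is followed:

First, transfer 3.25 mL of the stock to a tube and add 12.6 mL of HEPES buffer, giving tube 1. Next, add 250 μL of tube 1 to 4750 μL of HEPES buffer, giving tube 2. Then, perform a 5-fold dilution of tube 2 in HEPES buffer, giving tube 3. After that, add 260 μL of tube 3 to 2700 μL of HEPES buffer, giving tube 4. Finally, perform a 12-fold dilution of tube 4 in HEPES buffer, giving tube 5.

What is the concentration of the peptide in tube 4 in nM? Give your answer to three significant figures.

Step 1: 3.25 mL + 12.6 mL = 15.85 mL total → factor 15.85/3.25 = 4.8769
Step 2: 250 μL + 4750 μL = 5000 μL total → factor 5000/250 = 20
Step 3: 5-fold → factor 5
Step 4: 260 μL + 2700 μL = 2960 μL total → factor 2960/260 = 11.385
Dilution factor through tube 4 = 4.8769 × 20 × 5 × 11.385 = 5552.2
[tube 4] = 4.00 mM / 5552.2 = 0.0007204 mM = 720 nM

720 nM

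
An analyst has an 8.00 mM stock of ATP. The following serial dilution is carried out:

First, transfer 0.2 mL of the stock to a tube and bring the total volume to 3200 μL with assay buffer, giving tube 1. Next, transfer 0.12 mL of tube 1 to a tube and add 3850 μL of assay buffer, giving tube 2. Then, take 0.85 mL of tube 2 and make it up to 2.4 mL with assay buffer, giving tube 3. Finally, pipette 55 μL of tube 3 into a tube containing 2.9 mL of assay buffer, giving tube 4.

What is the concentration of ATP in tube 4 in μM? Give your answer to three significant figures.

Step 1: 0.2 mL brought to 3200 μL → factor 3.2/0.2 = 16
Step 2: 0.12 mL + 3850 μL = 3.97 mL total → factor 3.97/0.12 = 33.083
Step 3: 0.85 mL brought to 2.4 mL → factor 2.4/0.85 = 2.8235
Step 4: 55 μL + 2.9 mL = 2955 μL total → factor 2955/55 = 53.727
Overall dilution factor = 16 × 33.083 × 2.8235 × 53.727 = 80300
Final = 8.00 mM / 80300 = 9.963 × 10^-5 mM = 0.0996 μM

0.0996 μM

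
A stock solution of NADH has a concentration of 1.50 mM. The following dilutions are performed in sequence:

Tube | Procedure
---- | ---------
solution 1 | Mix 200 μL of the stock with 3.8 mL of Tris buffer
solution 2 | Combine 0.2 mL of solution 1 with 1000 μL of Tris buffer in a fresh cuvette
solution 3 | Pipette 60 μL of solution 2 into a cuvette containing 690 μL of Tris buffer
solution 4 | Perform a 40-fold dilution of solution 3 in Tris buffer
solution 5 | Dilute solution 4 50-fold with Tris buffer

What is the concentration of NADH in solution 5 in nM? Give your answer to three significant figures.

Step 1: 200 μL + 3.8 mL = 4000 μL total → factor 4000/200 = 20
Step 2: 0.2 mL + 1000 μL = 1.2 mL total → factor 1.2/0.2 = 6
Step 3: 60 μL + 690 μL = 750 μL total → factor 750/60 = 12.5
Step 4: 40-fold → factor 40
Step 5: 50-fold → factor 50
Overall dilution factor = 20 × 6 × 12.5 × 40 × 50 = 3 × 10^6
Final = 1.50 mM / 3 × 10^6 = 5.000 × 10^-7 mM = 0.500 nM

0.500 nM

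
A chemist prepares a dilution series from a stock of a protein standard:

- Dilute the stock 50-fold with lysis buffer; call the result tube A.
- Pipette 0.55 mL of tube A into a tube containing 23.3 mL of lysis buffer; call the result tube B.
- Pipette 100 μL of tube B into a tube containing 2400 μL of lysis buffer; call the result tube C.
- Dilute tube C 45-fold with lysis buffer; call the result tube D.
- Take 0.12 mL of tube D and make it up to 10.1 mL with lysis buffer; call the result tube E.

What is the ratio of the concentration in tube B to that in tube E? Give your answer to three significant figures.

Step 1: 50-fold → factor 50
Step 2: 0.55 mL + 23.3 mL = 23.85 mL total → factor 23.85/0.55 = 43.364
Step 3: 100 μL + 2400 μL = 2500 μL total → factor 2500/100 = 25
Step 4: 45-fold → factor 45
Step 5: 0.12 mL brought to 10.1 mL → factor 10.1/0.12 = 84.167
Dilution factor to tube B = 2168.2; to tube E = 2.053 × 10^8
[tube B]/[tube E] = (factor to tube E)/(factor to tube B) = 2.053 × 10^8/2168.2 = 9.47 × 10^4

9.47 × 10^4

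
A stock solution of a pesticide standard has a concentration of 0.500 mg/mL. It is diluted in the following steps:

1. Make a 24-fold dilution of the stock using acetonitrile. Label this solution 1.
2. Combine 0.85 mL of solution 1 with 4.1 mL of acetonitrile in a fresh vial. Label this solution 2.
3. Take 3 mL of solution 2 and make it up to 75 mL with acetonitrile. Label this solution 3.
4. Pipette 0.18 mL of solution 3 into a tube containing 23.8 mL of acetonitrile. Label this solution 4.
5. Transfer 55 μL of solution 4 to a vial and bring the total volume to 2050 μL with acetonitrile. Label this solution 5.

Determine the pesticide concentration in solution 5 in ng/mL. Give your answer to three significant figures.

0.0288 ng/mL

Step 1: 24-fold → factor 24
Step 2: 0.85 mL + 4.1 mL = 4.95 mL total → factor 4.95/0.85 = 5.8235
Step 3: 3 mL brought to 75 mL → factor 75/3 = 25
Step 4: 0.18 mL + 23.8 mL = 23.98 mL total → factor 23.98/0.18 = 133.22
Step 5: 55 μL brought to 2050 μL → factor 2050/55 = 37.273
Overall dilution factor = 24 × 5.8235 × 25 × 133.22 × 37.273 = 1.735 × 10^7
Final = 0.500 mg/mL / 1.735 × 10^7 = 2.882 × 10^-8 mg/mL = 0.0288 ng/mL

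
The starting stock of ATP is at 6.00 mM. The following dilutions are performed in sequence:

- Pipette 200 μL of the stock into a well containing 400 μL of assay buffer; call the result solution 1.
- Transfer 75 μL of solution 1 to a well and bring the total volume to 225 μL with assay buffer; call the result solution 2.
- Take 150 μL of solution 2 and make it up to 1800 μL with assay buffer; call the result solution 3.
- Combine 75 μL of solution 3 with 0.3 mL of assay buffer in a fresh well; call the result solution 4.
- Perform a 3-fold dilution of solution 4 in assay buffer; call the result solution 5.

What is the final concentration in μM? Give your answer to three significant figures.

Step 1: 200 μL + 400 μL = 600 μL total → factor 600/200 = 3
Step 2: 75 μL brought to 225 μL → factor 225/75 = 3
Step 3: 150 μL brought to 1800 μL → factor 1800/150 = 12
Step 4: 75 μL + 0.3 mL = 375 μL total → factor 375/75 = 5
Step 5: 3-fold → factor 3
Overall dilution factor = 3 × 3 × 12 × 5 × 3 = 1620
Final = 6.00 mM / 1620 = 0.003704 mM = 3.70 μM

3.70 μM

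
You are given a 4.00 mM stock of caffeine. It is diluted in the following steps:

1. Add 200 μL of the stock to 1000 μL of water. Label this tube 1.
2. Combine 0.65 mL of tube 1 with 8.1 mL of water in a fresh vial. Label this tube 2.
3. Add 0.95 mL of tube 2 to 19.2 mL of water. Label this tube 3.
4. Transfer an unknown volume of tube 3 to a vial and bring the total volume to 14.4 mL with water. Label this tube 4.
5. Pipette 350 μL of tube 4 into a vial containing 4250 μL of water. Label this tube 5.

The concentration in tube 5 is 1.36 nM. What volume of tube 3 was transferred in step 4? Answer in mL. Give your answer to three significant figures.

0.110 mL

Step 1: 200 μL + 1000 μL = 1200 μL total → factor 1200/200 = 6
Step 2: 0.65 mL + 8.1 mL = 8.75 mL total → factor 8.75/0.65 = 13.462
Step 3: 0.95 mL + 19.2 mL = 20.15 mL total → factor 20.15/0.95 = 21.211
Step 4: v brought to 14.4 mL → factor = 14.4 mL/v
Step 5: 350 μL + 4250 μL = 4600 μL total → factor 4600/350 = 13.143
Product of known-step factors = 22516
Overall factor = 4.00 mM / (1.36 nM) = 2.9412 × 10^6
Step-4 factor = 2.9412 × 10^6 / 22516 = 130.63
v = 14.4 mL / 130.63 = 0.110 mL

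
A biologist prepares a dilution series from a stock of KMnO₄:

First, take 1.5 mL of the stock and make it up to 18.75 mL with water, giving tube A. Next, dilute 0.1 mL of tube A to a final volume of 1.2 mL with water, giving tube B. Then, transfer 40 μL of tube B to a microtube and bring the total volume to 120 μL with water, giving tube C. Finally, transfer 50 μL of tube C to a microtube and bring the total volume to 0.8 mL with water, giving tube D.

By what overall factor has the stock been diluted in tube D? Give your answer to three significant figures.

Step 1: 1.5 mL brought to 18.75 mL → factor 18.75/1.5 = 12.5
Step 2: 0.1 mL brought to 1.2 mL → factor 1.2/0.1 = 12
Step 3: 40 μL brought to 120 μL → factor 120/40 = 3
Step 4: 50 μL brought to 0.8 mL → factor 800/50 = 16
Overall dilution factor = 12.5 × 12 × 3 × 16 = 7200

7.20 × 10^3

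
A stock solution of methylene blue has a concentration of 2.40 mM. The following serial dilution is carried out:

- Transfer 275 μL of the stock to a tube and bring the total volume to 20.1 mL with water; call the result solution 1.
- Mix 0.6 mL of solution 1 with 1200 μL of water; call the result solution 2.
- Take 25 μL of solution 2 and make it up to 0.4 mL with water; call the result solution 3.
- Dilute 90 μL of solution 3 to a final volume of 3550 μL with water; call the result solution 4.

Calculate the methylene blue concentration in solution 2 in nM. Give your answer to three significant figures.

1.09 × 10^4 nM

Step 1: 275 μL brought to 20.1 mL → factor 20100/275 = 73.091
Step 2: 0.6 mL + 1200 μL = 1.8 mL total → factor 1.8/0.6 = 3
Dilution factor through solution 2 = 73.091 × 3 = 219.27
[solution 2] = 2.40 mM / 219.27 = 0.01095 mM = 1.09 × 10^4 nM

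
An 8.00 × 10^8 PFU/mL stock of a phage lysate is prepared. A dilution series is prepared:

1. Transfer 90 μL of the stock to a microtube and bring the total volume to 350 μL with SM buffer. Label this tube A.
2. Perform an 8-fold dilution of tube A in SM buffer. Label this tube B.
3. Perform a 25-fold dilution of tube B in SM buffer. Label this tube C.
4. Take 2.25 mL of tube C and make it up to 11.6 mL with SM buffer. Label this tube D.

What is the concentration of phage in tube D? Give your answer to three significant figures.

2.00 × 10^5 PFU/mL

Step 1: 90 μL brought to 350 μL → factor 350/90 = 3.8889
Step 2: 8-fold → factor 8
Step 3: 25-fold → factor 25
Step 4: 2.25 mL brought to 11.6 mL → factor 11.6/2.25 = 5.1556
Overall dilution factor = 3.8889 × 8 × 25 × 5.1556 = 4009.9
Final = 8.00 × 10^8 PFU/mL / 4009.9 = 2.00 × 10^5 PFU/mL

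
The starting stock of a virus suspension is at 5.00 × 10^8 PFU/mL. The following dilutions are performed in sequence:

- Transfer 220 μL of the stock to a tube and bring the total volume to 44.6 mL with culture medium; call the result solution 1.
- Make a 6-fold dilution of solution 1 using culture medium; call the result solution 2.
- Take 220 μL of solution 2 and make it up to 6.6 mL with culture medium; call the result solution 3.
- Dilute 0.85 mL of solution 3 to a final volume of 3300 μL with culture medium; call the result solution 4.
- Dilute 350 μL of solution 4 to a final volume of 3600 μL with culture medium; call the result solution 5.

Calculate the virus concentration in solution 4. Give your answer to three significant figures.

3.53 × 10^3 PFU/mL

Step 1: 220 μL brought to 44.6 mL → factor 44600/220 = 202.73
Step 2: 6-fold → factor 6
Step 3: 220 μL brought to 6.6 mL → factor 6600/220 = 30
Step 4: 0.85 mL brought to 3300 μL → factor 3.3/0.85 = 3.8824
Dilution factor through solution 4 = 202.73 × 6 × 30 × 3.8824 = 1.4167 × 10^5
[solution 4] = 5.00 × 10^8 PFU/mL / 1.4167 × 10^5 = 3.53 × 10^3 PFU/mL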